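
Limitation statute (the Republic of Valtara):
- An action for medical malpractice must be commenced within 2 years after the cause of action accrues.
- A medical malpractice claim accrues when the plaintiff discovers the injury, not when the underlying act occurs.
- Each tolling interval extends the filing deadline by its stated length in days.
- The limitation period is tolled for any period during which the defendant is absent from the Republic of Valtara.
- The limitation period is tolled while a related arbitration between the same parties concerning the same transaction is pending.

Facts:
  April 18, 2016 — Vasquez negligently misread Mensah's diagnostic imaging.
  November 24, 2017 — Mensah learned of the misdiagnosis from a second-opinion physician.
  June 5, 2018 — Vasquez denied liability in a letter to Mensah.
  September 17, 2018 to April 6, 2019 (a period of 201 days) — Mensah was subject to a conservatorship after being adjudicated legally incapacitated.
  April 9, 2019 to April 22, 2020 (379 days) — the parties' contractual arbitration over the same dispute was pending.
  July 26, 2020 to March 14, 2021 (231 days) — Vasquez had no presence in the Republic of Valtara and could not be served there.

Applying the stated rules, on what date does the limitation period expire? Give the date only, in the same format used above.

July 26, 2021

Under the discovery rule, the claim accrued on November 24, 2017, when Mensah discovered the injury — not on the April 18, 2016 date of the underlying act.
The untolled deadline — 2 years after November 24, 2017 — is November 24, 2019.
Because the pending related arbitration ran from April 9, 2019 to April 22, 2020, the deadline is extended by 379 days to December 7, 2020.
Because the defendant's absence from the jurisdiction ran from July 26, 2020 to March 14, 2021, the deadline is extended by 231 days to July 26, 2021.
The plaintiff's legal incapacity from September 17, 2018 to April 6, 2019 does not toll the period, because no stated rule makes the plaintiff's incapacity a tolling event.
None of the other events listed affects the running of the period under the stated rules.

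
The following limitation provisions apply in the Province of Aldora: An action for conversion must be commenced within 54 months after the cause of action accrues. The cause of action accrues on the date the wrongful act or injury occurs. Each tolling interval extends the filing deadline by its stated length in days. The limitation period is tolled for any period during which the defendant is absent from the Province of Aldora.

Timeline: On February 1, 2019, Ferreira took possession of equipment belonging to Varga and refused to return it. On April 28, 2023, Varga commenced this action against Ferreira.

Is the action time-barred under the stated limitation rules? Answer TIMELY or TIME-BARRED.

TIMELY

The limitation period began to run on February 1, 2019.
Adding the 54 months base period to February 1, 2019 gives a deadline of August 1, 2023, before any tolling.
Filing on April 28, 2023 beat the August 1, 2023 deadline — the action is timely.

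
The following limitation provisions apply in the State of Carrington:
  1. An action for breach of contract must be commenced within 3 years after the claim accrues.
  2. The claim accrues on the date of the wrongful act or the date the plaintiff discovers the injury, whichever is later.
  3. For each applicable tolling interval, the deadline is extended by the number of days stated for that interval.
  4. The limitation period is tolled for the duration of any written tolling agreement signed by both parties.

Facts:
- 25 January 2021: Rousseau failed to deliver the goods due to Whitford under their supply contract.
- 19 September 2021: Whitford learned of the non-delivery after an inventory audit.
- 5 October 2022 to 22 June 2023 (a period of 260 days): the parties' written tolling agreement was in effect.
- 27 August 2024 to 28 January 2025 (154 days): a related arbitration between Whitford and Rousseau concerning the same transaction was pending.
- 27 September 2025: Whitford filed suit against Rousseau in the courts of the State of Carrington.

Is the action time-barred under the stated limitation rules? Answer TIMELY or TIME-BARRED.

TIME-BARRED

Taking the later of the act (25 January 2021) and discovery (19 September 2021), the claim accrued on 19 September 2021.
Adding the 3 years base period to 19 September 2021 gives a deadline of 19 September 2024, before any tolling.
The period was tolled for 260 days by the written tolling agreement (5 October 2022 to 22 June 2023), pushing the deadline to 6 June 2025.
No stated provision tolls the period for a pending arbitration, so the interval from 27 August 2024 to 28 January 2025 has no effect on the deadline.
Whitford filed on 27 September 2025, after the 6 June 2025 deadline, so the action is time-barred.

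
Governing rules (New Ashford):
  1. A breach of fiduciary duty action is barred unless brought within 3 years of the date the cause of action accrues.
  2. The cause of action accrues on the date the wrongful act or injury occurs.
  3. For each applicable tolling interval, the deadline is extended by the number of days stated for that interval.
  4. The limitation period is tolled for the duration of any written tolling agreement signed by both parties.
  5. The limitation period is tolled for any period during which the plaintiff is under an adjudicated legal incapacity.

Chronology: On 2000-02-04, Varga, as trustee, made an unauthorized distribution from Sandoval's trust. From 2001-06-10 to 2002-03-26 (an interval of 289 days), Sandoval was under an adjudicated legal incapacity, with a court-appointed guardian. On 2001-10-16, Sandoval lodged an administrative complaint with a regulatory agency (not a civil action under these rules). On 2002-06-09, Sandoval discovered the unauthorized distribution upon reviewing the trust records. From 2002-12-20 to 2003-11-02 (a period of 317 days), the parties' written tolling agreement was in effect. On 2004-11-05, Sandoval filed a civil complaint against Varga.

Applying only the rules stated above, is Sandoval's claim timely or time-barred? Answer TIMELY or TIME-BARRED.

Because the rule ties accrual to occurrence, the claim accrued on 2000-02-04, not on the 2002-06-09 discovery date.
Adding the 3 years base period to 2000-02-04 gives a deadline of 2003-02-04, before any tolling.
The plaintiff's legal incapacity from 2001-06-10 to 2002-03-26 tolled the period for 289 days, extending the deadline to 2003-11-20.
The period was tolled for 317 days by the written tolling agreement (2002-12-20 to 2003-11-02), pushing the deadline to 2004-10-02.
The other events in the timeline have no effect on the limitation period under the stated rules.
The 2004-11-05 filing falls after the 2004-10-02 deadline; the claim is time-barred.

TIME-BARRED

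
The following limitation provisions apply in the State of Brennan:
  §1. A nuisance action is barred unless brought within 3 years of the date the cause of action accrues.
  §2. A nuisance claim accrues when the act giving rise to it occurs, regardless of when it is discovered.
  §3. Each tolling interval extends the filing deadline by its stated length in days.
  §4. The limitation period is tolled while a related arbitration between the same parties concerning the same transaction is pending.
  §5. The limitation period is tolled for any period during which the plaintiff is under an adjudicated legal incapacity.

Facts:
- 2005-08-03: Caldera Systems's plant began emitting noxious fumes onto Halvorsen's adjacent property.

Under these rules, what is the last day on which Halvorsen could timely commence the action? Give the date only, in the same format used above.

The cause of action accrued on 2005-08-03, the date of the act.
3 years from 2005-08-03 is 2008-08-03.

2008-08-03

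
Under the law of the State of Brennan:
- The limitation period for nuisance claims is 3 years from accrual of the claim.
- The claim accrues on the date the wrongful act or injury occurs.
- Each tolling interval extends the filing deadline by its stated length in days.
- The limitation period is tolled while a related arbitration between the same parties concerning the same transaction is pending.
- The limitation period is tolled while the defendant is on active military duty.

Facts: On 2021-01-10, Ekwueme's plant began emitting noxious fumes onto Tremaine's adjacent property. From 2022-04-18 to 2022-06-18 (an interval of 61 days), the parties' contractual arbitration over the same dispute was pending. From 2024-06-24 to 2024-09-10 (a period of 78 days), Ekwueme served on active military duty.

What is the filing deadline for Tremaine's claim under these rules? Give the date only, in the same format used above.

The claim accrued on 2021-01-10, when the wrongful act occurred.
The untolled deadline — 3 years after 2021-01-10 — is 2024-01-10.
Because the pending related arbitration ran from 2022-04-18 to 2022-06-18, the deadline is extended by 61 days to 2024-03-11.
The defendant's active military service starting 2024-06-24 came too late — the period had run on 2024-03-11 — and so does not extend the deadline.

2024-03-11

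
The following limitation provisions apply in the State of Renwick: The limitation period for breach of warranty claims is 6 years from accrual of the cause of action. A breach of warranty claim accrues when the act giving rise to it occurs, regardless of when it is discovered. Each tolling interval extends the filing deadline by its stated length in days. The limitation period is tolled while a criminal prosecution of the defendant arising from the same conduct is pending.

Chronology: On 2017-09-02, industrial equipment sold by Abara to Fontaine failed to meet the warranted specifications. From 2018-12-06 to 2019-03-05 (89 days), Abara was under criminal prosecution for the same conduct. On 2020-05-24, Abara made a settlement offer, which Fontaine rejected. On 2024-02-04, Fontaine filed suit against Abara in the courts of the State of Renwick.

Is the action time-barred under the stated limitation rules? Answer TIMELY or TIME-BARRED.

TIME-BARRED

The limitation period began to run on 2017-09-02.
The untolled deadline — 6 years after 2017-09-02 — is 2023-09-02.
Because the pending criminal prosecution ran from 2018-12-06 to 2019-03-05, the deadline is extended by 89 days to 2023-11-30.
Nothing else in the chronology tolls or restarts the period.
Fontaine filed on 2024-02-04, after the 2023-11-30 deadline, so the action is time-barred.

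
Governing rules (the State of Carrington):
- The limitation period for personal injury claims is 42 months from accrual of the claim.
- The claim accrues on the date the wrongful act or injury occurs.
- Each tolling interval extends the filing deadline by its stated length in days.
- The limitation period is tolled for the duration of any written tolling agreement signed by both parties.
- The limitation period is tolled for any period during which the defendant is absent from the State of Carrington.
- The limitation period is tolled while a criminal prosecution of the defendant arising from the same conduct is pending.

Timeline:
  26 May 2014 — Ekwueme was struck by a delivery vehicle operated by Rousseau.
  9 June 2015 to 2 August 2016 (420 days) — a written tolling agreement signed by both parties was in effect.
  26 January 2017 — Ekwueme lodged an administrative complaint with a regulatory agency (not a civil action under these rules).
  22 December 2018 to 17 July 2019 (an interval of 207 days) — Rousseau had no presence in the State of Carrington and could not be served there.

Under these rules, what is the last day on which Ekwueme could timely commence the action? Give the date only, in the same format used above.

The claim accrued on 26 May 2014, when the wrongful act occurred.
42 months from 26 May 2014 is 26 November 2017.
Because the written tolling agreement ran from 9 June 2015 to 2 August 2016, the deadline is extended by 420 days to 20 January 2019.
Because the defendant's absence from the jurisdiction ran from 22 December 2018 to 17 July 2019, the deadline is extended by 207 days to 15 August 2019.
None of the other events listed affects the running of the period under the stated rules.

15 August 2019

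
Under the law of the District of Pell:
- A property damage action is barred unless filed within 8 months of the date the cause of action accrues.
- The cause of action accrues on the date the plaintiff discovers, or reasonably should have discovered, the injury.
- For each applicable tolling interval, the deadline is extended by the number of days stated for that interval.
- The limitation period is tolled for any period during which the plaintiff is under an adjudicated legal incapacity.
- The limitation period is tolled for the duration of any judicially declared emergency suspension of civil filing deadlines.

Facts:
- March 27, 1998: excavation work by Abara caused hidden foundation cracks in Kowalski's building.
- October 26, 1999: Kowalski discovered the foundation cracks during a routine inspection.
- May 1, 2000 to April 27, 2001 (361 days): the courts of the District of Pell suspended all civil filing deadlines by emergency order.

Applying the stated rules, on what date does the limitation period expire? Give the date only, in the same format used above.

June 22, 2001

Under the discovery rule, the claim accrued on October 26, 1999, when Kowalski discovered the injury — not on the March 27, 1998 date of the underlying act.
8 months from October 26, 1999 is June 26, 2000.
Because the emergency suspension of filing deadlines ran from May 1, 2000 to April 27, 2001, the deadline is extended by 361 days to June 22, 2001.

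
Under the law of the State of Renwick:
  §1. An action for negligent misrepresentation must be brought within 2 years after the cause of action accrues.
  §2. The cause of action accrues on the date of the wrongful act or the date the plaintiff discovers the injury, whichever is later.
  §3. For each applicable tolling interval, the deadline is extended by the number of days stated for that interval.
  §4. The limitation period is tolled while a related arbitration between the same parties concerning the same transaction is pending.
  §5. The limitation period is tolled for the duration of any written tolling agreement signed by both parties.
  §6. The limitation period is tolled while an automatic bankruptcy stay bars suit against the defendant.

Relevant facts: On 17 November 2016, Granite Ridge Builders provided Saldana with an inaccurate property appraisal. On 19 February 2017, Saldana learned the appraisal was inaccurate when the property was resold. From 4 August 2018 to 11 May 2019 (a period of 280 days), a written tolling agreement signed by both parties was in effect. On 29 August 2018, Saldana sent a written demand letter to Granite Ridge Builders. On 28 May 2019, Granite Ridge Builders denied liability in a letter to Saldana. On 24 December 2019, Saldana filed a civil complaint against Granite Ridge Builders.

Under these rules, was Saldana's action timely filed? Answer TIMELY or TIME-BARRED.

TIME-BARRED

Taking the later of the act (17 November 2016) and discovery (19 February 2017), the claim accrued on 19 February 2017.
The untolled deadline — 2 years after 19 February 2017 — is 19 February 2019.
The written tolling agreement from 4 August 2018 to 11 May 2019 tolled the period for 280 days, extending the deadline to 26 November 2019.
None of the other events listed affects the running of the period under the stated rules.
Filing on 24 December 2019 missed the 26 November 2019 deadline — the action is time-barred.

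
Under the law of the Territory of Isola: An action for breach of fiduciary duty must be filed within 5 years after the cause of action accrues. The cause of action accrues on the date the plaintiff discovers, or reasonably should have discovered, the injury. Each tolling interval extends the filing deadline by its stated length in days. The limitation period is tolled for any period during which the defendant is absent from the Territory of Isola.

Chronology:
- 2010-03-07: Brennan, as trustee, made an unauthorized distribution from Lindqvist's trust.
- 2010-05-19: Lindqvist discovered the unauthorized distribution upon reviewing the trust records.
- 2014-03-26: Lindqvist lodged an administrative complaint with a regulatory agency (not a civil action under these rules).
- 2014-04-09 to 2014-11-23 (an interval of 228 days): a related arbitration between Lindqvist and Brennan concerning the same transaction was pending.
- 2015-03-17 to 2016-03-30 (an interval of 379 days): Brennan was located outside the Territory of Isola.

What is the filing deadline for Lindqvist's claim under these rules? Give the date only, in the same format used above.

The claim did not accrue until Lindqvist discovered the injury on 2010-05-19; the 2010-03-07 act date does not start the clock under the stated rule.
The untolled deadline — 5 years after 2010-05-19 — is 2015-05-19.
Because the defendant's absence from the jurisdiction ran from 2015-03-17 to 2016-03-30, the deadline is extended by 379 days to 2016-06-01.
The pending related arbitration from 2014-04-09 to 2014-11-23 does not toll the period, because no stated rule makes a pending arbitration a tolling event.
None of the other events listed affects the running of the period under the stated rules.

2016-06-01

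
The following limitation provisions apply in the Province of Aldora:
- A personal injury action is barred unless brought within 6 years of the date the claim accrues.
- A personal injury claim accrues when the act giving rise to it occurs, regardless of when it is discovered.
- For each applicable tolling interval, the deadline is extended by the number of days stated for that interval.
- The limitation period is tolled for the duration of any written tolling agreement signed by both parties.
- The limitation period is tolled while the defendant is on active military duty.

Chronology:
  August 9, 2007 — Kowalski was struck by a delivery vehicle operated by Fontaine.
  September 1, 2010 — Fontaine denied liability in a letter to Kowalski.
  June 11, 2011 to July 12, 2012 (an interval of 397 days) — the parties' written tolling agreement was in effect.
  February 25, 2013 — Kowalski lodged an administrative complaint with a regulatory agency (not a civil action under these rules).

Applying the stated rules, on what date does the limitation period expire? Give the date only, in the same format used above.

September 10, 2014

The claim accrued on August 9, 2007, when the wrongful act occurred.
6 years from August 9, 2007 is August 9, 2013.
The period was tolled for 397 days by the written tolling agreement (June 11, 2011 to July 12, 2012), pushing the deadline to September 10, 2014.
Nothing else in the chronology tolls or restarts the period.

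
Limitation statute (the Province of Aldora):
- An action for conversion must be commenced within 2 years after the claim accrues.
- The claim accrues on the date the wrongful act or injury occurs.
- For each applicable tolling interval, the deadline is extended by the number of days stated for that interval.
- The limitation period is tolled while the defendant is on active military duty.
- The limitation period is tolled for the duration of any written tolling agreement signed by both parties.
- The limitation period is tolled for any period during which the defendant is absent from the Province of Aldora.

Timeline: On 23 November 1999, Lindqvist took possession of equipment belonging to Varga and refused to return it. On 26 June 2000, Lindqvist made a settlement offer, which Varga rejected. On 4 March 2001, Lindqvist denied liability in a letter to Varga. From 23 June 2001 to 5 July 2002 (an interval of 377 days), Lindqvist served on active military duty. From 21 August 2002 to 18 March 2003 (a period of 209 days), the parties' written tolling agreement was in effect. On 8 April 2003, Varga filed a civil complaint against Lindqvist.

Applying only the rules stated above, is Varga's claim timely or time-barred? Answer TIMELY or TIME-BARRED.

The claim accrued on 23 November 1999, when the wrongful act occurred.
The untolled deadline — 2 years after 23 November 1999 — is 23 November 2001.
The defendant's active military service from 23 June 2001 to 5 July 2002 tolled the period for 377 days, extending the deadline to 5 December 2002.
The written tolling agreement from 21 August 2002 to 18 March 2003 tolled the period for 209 days, extending the deadline to 2 July 2003.
The other events in the timeline have no effect on the limitation period under the stated rules.
Filing on 8 April 2003 beat the 2 July 2003 deadline — the action is timely.

TIMELY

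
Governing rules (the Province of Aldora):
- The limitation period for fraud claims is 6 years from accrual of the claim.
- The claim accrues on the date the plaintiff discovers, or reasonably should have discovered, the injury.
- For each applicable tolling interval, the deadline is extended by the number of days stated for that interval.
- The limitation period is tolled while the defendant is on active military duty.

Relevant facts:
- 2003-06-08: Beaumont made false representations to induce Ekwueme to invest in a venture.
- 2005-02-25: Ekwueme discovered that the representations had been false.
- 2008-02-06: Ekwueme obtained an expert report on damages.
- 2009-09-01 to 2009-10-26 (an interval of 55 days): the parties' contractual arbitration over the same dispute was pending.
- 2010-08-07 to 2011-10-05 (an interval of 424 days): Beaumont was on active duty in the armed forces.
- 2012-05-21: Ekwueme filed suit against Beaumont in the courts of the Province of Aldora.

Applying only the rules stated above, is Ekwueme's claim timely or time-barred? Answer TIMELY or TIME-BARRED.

TIME-BARRED

The claim did not accrue until Ekwueme discovered the injury on 2005-02-25; the 2003-06-08 act date does not start the clock under the stated rule.
6 years from 2005-02-25 is 2011-02-25.
The defendant's active military service from 2010-08-07 to 2011-10-05 tolled the period for 424 days, extending the deadline to 2012-04-24.
Although a pending arbitration ran from 2009-09-01 to 2009-10-26, the stated rules do not make that a tolling event, so it is disregarded.
Nothing else in the chronology tolls or restarts the period.
The 2012-05-21 filing falls after the 2012-04-24 deadline; the claim is time-barred.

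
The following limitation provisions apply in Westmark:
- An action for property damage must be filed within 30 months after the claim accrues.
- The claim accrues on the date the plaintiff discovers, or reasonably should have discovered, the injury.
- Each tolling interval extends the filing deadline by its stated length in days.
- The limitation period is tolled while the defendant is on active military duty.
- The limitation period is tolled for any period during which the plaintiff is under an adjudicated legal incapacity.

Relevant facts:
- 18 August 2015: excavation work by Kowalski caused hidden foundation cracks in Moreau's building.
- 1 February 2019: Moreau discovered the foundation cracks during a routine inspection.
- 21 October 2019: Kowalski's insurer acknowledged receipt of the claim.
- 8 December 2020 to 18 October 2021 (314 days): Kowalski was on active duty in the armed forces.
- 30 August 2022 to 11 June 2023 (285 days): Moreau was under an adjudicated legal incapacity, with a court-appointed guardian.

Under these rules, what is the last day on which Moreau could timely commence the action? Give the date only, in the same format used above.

11 June 2022

Under the discovery rule, the claim accrued on 1 February 2019, when Moreau discovered the injury — not on the 18 August 2015 date of the underlying act.
The untolled deadline — 30 months after 1 February 2019 — is 1 August 2021.
The period was tolled for 314 days by the defendant's active military service (8 December 2020 to 18 October 2021), pushing the deadline to 11 June 2022.
By the time the plaintiff's legal incapacity began on 30 August 2022, the limitation period had already expired on 11 June 2022; that interval cannot revive it.
None of the other events listed affects the running of the period under the stated rules.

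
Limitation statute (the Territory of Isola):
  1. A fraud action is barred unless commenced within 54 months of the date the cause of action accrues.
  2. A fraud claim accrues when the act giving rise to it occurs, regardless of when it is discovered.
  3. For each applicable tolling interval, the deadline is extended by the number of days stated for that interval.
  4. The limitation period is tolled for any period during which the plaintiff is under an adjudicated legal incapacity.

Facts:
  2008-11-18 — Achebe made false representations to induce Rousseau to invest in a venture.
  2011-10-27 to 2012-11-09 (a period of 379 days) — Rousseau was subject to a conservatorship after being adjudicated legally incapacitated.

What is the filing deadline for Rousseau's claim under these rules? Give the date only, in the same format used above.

2014-06-01

The limitation period began to run on 2008-11-18.
54 months from 2008-11-18 is 2013-05-18.
Because the plaintiff's legal incapacity ran from 2011-10-27 to 2012-11-09, the deadline is extended by 379 days to 2014-06-01.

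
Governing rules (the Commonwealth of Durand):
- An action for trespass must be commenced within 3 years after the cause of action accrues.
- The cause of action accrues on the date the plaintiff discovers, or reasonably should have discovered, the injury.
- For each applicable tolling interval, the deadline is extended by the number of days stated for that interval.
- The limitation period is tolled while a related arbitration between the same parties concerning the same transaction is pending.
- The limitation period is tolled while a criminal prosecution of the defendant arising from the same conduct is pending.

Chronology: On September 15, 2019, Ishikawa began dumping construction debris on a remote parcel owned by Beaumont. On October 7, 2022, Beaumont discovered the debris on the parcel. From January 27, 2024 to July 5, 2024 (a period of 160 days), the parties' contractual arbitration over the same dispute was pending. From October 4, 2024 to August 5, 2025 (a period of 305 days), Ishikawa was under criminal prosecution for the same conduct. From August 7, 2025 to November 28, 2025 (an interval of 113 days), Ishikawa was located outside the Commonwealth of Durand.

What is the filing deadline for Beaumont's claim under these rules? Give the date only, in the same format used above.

Under the discovery rule, the claim accrued on October 7, 2022, when Beaumont discovered the injury — not on the September 15, 2019 date of the underlying act.
3 years from October 7, 2022 is October 7, 2025.
The pending related arbitration from January 27, 2024 to July 5, 2024 tolled the period for 160 days, extending the deadline to March 16, 2026.
Because the pending criminal prosecution ran from October 4, 2024 to August 5, 2025, the deadline is extended by 305 days to January 15, 2027.
No stated provision tolls the period for the defendant's absence, so the interval from August 7, 2025 to November 28, 2025 has no effect on the deadline.

January 15, 2027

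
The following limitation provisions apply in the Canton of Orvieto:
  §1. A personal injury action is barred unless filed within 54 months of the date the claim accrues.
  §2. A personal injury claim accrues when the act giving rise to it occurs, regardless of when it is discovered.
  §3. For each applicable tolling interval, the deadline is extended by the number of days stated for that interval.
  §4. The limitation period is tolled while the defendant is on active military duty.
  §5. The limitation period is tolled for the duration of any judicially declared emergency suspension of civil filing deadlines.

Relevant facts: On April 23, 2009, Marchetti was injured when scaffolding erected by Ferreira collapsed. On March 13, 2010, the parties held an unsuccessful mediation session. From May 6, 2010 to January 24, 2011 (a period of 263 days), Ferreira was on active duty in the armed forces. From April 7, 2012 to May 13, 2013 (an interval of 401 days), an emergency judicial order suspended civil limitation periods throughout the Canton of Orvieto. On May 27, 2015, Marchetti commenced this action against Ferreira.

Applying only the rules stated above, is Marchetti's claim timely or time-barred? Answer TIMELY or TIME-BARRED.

TIMELY

The claim accrued on April 23, 2009, the date of the act.
Adding the 54 months base period to April 23, 2009 gives a deadline of October 23, 2013, before any tolling.
The period was tolled for 263 days by the defendant's active military service (May 6, 2010 to January 24, 2011), pushing the deadline to July 13, 2014.
The emergency suspension of filing deadlines from April 7, 2012 to May 13, 2013 tolled the period for 401 days, extending the deadline to August 18, 2015.
Nothing else in the chronology tolls or restarts the period.
Filing on May 27, 2015 beat the August 18, 2015 deadline — the action is timely.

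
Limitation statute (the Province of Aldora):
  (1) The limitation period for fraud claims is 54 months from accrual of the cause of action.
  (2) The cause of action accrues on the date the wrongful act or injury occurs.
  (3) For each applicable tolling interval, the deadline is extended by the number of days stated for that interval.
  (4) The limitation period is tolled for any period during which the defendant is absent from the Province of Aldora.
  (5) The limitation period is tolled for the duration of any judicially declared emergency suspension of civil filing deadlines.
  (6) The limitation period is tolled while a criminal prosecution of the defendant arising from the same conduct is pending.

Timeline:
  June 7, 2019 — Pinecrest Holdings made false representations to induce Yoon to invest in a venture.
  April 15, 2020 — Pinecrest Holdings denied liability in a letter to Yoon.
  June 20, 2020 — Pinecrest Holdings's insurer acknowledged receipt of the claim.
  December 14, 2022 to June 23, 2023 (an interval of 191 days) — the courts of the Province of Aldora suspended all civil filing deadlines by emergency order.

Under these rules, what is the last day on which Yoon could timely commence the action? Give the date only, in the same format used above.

June 15, 2024

The limitation period began to run on June 7, 2019.
Adding the 54 months base period to June 7, 2019 gives a deadline of December 7, 2023, before any tolling.
The emergency suspension of filing deadlines from December 14, 2022 to June 23, 2023 tolled the period for 191 days, extending the deadline to June 15, 2024.
Nothing else in the chronology tolls or restarts the period.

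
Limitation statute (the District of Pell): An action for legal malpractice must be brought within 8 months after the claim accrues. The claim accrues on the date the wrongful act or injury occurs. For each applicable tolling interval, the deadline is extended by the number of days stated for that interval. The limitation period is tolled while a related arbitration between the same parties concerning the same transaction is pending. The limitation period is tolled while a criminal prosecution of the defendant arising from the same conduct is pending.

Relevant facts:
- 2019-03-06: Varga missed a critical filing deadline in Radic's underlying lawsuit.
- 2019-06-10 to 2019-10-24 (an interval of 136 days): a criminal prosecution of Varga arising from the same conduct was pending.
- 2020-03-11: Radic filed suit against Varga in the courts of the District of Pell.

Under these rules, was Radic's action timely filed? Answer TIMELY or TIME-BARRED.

The claim accrued on 2019-03-06, when the wrongful act occurred.
The untolled deadline — 8 months after 2019-03-06 — is 2019-11-06.
Because the pending criminal prosecution ran from 2019-06-10 to 2019-10-24, the deadline is extended by 136 days to 2020-03-21.
Filing on 2020-03-11 beat the 2020-03-21 deadline — the action is timely.

TIMELY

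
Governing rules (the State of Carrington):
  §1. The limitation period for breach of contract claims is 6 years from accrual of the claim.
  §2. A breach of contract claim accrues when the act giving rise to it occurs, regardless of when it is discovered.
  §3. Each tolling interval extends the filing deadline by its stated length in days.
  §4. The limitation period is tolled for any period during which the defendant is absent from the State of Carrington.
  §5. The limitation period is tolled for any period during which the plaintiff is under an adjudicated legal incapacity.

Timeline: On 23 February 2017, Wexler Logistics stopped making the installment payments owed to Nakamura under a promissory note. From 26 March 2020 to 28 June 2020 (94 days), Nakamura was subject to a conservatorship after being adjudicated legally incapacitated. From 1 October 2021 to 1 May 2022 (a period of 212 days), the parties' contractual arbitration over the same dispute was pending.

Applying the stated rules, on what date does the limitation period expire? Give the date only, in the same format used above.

28 May 2023

The claim accrued on 23 February 2017, the date of the act.
The untolled deadline — 6 years after 23 February 2017 — is 23 February 2023.
The period was tolled for 94 days by the plaintiff's legal incapacity (26 March 2020 to 28 June 2020), pushing the deadline to 28 May 2023.
Although a pending arbitration ran from 1 October 2021 to 1 May 2022, the stated rules do not make that a tolling event, so it is disregarded.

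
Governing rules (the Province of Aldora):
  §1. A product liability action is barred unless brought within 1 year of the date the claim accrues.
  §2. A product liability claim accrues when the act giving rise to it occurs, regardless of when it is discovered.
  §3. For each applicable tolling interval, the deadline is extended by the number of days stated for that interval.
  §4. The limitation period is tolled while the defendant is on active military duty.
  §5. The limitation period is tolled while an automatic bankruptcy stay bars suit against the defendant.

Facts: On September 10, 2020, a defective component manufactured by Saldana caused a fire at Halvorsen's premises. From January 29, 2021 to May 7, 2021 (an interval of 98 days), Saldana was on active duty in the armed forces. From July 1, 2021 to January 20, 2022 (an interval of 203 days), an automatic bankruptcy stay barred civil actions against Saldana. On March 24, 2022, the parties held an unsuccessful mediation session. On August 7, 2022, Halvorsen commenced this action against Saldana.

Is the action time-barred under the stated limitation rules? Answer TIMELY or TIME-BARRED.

TIME-BARRED

The claim accrued on September 10, 2020, when the wrongful act occurred.
The untolled deadline — 1 year after September 10, 2020 — is September 10, 2021.
The period was tolled for 98 days by the defendant's active military service (January 29, 2021 to May 7, 2021), pushing the deadline to December 17, 2021.
Because the automatic bankruptcy stay ran from July 1, 2021 to January 20, 2022, the deadline is extended by 203 days to July 8, 2022.
None of the other events listed affects the running of the period under the stated rules.
The August 7, 2022 filing falls after the July 8, 2022 deadline; the claim is time-barred.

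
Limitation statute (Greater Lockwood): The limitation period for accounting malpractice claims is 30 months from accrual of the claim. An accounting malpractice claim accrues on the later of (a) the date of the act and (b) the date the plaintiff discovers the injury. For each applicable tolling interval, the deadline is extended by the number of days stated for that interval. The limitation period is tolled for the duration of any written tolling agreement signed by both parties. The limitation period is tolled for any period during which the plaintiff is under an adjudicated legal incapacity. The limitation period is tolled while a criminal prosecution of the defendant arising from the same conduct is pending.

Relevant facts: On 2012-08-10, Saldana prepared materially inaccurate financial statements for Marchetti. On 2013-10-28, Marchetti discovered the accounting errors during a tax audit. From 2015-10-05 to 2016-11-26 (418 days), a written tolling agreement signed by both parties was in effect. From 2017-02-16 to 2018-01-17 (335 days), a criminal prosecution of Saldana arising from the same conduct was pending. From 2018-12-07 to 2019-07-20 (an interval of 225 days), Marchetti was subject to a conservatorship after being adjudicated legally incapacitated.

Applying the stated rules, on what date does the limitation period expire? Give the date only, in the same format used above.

2018-05-21

Because discovery on 2013-10-28 post-dates the 2012-08-10 act, accrual under the later-of rule falls on 2013-10-28.
The untolled deadline — 30 months after 2013-10-28 — is 2016-04-28.
The period was tolled for 418 days by the written tolling agreement (2015-10-05 to 2016-11-26), pushing the deadline to 2017-06-20.
The period was tolled for 335 days by the pending criminal prosecution (2017-02-16 to 2018-01-17), pushing the deadline to 2018-05-21.
By the time the plaintiff's legal incapacity began on 2018-12-07, the limitation period had already expired on 2018-05-21; that interval cannot revive it.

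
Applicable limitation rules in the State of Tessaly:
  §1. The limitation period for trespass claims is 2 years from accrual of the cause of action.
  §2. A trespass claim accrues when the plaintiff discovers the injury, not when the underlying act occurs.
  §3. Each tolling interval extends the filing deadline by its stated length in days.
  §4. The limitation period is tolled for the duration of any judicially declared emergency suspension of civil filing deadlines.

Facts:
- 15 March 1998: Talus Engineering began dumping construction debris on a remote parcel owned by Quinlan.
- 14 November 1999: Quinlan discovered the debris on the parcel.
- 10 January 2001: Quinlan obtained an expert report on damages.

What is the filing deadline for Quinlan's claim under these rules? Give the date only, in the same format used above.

14 November 2001

Accrual is tied to discovery, so the period began on 14 November 1999 rather than on 15 March 1998 when the act occurred.
The untolled deadline — 2 years after 14 November 1999 — is 14 November 2001.
None of the other events listed affects the running of the period under the stated rules.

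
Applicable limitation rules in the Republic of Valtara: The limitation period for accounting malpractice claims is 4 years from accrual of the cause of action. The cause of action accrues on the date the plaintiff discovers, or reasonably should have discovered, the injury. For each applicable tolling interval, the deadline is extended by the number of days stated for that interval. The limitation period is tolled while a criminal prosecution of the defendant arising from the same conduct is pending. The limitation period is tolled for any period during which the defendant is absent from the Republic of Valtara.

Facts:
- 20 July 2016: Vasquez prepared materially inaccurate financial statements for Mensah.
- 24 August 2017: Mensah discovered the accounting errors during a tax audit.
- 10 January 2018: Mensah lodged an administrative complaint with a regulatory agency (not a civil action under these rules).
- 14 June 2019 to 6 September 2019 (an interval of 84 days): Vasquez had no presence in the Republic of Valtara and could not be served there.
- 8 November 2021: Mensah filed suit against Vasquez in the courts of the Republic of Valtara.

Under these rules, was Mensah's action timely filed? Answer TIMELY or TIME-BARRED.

The claim did not accrue until Mensah discovered the injury on 24 August 2017; the 20 July 2016 act date does not start the clock under the stated rule.
Adding the 4 years base period to 24 August 2017 gives a deadline of 24 August 2021, before any tolling.
The defendant's absence from the jurisdiction from 14 June 2019 to 6 September 2019 tolled the period for 84 days, extending the deadline to 16 November 2021.
Nothing else in the chronology tolls or restarts the period.
Filing on 8 November 2021 beat the 16 November 2021 deadline — the action is timely.

TIMELY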